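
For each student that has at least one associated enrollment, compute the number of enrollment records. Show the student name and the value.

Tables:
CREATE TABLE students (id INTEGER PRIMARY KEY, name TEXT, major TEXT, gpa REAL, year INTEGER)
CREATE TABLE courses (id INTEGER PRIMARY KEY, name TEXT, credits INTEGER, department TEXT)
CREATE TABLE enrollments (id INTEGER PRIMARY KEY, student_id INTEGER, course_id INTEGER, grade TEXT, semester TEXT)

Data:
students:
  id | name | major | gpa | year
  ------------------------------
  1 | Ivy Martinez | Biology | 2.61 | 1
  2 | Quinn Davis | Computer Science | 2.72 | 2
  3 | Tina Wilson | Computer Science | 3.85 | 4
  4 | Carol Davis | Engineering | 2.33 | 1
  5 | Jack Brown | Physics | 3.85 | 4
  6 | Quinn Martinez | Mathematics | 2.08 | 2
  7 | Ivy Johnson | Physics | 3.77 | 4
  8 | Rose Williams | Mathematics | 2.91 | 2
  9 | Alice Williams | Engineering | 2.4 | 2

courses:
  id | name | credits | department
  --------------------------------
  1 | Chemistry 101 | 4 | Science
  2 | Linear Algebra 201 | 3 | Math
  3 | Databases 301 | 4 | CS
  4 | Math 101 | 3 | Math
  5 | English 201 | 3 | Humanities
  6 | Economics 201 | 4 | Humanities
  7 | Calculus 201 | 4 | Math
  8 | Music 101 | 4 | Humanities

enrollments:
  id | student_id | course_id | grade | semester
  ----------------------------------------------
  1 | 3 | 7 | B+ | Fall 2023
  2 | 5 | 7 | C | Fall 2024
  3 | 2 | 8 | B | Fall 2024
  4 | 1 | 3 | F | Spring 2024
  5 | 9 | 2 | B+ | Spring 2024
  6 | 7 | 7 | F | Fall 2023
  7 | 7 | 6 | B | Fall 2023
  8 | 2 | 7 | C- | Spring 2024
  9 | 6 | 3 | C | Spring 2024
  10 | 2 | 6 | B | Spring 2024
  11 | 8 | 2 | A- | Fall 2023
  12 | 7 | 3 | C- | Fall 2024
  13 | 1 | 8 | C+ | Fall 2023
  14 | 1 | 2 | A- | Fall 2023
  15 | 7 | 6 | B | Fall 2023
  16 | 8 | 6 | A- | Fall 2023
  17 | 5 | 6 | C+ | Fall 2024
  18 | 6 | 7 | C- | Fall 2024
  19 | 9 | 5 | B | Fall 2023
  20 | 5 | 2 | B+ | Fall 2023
SELECT p.name, COUNT(*) AS n FROM enrollments c JOIN students p ON c.student_id = p.id GROUP BY p.id, p.name

Execution result:
name | n
Ivy Martinez | 3
Quinn Davis | 3
Tina Wilson | 1
Jack Brown | 3
Quinn Martinez | 2
Ivy Johnson | 4
Rose Williams | 2
Alice Williams | 2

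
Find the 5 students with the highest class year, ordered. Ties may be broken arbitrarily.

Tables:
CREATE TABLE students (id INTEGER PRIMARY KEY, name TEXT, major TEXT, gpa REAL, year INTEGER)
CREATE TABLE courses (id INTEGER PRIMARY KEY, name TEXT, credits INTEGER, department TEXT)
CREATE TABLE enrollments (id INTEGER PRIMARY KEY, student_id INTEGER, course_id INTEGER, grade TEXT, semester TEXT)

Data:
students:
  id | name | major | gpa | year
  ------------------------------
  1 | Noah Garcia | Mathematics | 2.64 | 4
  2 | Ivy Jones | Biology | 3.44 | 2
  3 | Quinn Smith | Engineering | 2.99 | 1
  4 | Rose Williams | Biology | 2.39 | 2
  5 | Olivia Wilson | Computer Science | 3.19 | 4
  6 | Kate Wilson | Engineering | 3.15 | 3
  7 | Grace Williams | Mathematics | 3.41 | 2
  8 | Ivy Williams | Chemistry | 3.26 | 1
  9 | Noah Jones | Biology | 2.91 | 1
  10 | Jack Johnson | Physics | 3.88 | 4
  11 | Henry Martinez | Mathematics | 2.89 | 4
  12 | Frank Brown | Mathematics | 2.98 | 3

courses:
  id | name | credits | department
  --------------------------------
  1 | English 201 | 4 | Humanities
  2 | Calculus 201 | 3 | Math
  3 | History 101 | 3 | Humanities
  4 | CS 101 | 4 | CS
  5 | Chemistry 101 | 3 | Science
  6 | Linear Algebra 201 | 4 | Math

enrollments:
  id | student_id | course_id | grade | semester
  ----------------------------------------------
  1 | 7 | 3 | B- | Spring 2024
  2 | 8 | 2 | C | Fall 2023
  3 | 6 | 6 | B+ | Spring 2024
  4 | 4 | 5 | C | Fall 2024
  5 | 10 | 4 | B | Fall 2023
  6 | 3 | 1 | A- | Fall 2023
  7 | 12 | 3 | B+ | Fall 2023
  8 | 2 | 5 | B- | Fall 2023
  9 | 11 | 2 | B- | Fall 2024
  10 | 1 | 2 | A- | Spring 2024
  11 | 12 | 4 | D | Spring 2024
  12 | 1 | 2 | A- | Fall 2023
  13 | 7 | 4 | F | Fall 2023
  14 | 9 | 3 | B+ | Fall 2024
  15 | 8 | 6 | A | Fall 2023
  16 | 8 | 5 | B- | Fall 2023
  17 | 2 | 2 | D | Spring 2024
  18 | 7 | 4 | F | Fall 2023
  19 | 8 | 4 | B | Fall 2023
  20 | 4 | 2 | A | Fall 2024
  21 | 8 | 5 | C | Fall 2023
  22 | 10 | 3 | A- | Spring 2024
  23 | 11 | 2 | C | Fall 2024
SELECT name, year FROM students ORDER BY year DESC LIMIT 5

Execution result:
name | year
Noah Garcia | 4
Olivia Wilson | 4
Jack Johnson | 4
Henry Martinez | 4
Kate Wilson | 3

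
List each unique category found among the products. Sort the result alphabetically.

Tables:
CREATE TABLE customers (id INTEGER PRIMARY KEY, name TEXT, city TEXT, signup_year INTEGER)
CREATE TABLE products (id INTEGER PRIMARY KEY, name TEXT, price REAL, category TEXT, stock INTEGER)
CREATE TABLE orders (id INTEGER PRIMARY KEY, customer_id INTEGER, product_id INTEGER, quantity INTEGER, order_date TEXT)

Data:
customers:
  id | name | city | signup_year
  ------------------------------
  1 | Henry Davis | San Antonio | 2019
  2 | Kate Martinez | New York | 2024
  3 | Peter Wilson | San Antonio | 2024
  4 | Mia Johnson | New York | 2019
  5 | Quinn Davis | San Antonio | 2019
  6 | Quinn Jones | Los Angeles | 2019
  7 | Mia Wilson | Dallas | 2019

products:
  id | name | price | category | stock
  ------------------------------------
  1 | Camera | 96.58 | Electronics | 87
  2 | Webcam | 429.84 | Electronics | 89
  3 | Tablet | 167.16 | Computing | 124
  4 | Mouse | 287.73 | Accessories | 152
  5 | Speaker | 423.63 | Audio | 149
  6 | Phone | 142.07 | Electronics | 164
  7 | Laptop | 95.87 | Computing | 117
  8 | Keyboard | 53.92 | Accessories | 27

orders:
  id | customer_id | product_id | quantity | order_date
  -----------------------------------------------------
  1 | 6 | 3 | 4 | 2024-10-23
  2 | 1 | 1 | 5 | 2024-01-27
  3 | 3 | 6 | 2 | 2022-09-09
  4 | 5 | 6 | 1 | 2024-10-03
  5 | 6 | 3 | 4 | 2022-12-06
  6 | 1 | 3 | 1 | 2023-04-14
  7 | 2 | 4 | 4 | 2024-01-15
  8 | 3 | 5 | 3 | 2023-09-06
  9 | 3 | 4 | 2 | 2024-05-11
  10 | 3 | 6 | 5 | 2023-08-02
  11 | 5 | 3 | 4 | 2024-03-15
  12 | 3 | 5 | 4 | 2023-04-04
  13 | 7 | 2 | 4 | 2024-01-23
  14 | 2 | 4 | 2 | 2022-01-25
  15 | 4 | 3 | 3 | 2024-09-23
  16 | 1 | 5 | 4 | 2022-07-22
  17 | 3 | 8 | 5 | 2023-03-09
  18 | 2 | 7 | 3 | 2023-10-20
SELECT DISTINCT category FROM products ORDER BY category

Execution result:
category
Accessories
Audio
Computing
Electronics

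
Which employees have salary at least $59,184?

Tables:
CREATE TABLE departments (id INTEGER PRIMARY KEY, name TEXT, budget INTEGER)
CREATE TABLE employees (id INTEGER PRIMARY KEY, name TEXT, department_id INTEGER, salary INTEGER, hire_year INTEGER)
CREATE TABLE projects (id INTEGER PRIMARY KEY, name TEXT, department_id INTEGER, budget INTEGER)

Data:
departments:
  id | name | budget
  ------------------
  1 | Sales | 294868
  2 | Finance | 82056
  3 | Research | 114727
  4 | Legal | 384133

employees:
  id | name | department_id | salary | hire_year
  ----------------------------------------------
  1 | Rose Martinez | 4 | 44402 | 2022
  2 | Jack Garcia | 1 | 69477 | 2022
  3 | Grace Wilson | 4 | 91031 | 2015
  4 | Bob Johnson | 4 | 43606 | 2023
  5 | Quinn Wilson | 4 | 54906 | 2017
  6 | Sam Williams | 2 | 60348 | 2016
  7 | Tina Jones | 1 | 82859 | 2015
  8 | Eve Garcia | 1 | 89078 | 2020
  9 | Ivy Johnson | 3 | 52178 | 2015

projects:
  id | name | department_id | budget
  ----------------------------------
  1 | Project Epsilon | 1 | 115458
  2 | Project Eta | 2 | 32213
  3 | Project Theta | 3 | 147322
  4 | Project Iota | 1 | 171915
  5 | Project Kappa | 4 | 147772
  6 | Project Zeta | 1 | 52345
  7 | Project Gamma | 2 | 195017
SELECT name, salary FROM employees WHERE salary >= 59184

Execution result:
name | salary
Jack Garcia | 69477
Grace Wilson | 91031
Sam Williams | 60348
Tina Jones | 82859
Eve Garcia | 89078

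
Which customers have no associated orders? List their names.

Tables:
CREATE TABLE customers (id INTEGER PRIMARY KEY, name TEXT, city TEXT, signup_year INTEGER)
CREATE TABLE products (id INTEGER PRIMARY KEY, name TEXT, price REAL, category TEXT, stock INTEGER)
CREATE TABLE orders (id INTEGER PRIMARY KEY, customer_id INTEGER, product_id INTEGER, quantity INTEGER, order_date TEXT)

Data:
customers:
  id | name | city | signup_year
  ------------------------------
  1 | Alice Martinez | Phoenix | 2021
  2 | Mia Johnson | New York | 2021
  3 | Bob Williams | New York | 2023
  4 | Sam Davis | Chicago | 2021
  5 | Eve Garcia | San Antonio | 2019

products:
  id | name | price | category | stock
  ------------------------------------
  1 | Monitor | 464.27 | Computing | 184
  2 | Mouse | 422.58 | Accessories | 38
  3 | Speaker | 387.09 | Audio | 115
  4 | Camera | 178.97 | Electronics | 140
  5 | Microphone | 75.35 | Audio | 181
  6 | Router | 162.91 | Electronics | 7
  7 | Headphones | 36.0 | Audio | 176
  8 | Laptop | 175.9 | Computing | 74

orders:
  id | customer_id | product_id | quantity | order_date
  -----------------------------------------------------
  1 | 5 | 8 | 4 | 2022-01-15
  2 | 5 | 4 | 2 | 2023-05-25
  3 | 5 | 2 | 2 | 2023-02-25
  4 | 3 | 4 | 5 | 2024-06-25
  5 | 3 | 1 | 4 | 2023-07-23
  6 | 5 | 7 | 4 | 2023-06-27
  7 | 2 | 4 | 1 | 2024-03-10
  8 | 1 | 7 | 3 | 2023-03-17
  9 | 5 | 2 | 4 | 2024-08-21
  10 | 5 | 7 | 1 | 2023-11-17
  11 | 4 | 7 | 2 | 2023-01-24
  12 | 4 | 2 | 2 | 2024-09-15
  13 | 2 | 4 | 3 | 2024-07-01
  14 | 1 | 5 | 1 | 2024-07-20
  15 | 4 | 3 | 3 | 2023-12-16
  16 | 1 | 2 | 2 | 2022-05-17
SELECT p.name FROM customers p LEFT JOIN orders c ON c.customer_id = p.id WHERE c.id IS NULL

Execution result:
(no rows)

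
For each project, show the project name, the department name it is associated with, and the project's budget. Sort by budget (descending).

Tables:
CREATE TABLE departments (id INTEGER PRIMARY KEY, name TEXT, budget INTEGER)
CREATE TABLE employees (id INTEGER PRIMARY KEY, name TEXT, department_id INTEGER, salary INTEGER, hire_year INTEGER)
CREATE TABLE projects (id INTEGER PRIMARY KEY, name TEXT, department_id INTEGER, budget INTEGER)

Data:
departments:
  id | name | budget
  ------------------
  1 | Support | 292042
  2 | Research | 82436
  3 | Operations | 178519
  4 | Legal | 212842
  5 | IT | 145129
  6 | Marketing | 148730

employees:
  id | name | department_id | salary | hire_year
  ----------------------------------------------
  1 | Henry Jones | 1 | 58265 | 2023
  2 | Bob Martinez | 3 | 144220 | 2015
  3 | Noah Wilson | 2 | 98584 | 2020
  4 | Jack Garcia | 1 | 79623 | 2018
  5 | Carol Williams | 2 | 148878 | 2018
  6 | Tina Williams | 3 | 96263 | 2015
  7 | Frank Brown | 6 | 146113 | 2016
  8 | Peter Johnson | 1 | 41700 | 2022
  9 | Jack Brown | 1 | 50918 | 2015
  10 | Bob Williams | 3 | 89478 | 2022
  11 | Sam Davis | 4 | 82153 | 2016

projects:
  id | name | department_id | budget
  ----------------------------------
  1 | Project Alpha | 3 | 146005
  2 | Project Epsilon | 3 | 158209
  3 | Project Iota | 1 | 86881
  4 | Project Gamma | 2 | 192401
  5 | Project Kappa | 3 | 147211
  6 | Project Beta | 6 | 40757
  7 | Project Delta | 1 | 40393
SELECT c.name, p.name AS department, c.budget FROM projects c JOIN departments p ON c.department_id = p.id ORDER BY c.budget DESC

Execution result:
name | department | budget
Project Gamma | Research | 192401
Project Epsilon | Operations | 158209
Project Kappa | Operations | 147211
Project Alpha | Operations | 146005
Project Iota | Support | 86881
Project Beta | Marketing | 40757
Project Delta | Support | 40393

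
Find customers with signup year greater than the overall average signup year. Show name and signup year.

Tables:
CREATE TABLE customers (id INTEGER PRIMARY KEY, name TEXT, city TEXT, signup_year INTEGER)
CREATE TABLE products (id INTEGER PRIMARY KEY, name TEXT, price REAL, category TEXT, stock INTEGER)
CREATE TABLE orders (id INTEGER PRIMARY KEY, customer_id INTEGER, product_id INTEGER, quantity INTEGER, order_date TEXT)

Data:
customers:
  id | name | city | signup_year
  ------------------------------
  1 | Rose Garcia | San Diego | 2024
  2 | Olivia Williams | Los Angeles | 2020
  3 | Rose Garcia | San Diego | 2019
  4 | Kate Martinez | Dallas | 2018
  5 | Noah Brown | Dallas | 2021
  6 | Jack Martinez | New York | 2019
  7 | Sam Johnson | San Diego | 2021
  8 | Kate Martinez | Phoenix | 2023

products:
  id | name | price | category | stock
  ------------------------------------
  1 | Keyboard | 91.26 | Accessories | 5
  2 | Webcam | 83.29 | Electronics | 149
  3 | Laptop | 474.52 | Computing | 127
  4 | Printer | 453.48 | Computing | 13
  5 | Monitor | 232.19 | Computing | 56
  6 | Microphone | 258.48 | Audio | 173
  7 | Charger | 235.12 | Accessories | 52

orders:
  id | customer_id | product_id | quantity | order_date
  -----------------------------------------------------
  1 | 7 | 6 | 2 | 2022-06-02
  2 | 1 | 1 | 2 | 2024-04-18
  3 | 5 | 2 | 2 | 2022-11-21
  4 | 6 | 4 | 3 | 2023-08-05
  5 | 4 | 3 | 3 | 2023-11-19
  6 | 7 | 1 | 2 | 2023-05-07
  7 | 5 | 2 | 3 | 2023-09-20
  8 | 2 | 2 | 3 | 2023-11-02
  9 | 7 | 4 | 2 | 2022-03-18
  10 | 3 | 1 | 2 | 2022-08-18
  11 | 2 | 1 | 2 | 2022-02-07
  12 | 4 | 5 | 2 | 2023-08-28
SELECT name, signup_year FROM customers WHERE signup_year > (SELECT AVG(signup_year) FROM customers)

Execution result:
name | signup_year
Rose Garcia | 2024
Noah Brown | 2021
Sam Johnson | 2021
Kate Martinez | 2023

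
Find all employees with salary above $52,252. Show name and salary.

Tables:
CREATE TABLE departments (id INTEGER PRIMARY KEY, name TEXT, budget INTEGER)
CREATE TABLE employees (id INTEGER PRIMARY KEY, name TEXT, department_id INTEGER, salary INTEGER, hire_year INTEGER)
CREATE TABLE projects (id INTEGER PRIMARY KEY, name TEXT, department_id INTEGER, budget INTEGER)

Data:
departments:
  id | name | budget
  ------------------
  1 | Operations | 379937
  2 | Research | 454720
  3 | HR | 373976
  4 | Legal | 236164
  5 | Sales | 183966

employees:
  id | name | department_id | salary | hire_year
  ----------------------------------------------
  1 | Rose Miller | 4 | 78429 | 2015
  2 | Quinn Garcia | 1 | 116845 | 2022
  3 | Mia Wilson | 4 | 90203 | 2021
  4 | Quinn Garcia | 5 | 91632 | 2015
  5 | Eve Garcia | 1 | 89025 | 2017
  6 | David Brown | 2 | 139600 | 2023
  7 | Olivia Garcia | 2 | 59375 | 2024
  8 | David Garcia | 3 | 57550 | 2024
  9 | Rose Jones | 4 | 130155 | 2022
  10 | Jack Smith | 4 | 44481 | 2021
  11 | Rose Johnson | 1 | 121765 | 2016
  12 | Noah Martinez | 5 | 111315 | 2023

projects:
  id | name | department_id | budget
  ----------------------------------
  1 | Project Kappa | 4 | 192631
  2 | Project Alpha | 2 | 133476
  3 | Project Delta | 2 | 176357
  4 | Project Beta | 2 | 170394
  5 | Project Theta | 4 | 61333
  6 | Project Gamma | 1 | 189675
SELECT name, salary FROM employees WHERE salary > 52252

Execution result:
name | salary
Rose Miller | 78429
Quinn Garcia | 116845
Mia Wilson | 90203
Quinn Garcia | 91632
Eve Garcia | 89025
David Brown | 139600
Olivia Garcia | 59375
David Garcia | 57550
Rose Jones | 130155
Rose Johnson | 121765
Noah Martinez | 111315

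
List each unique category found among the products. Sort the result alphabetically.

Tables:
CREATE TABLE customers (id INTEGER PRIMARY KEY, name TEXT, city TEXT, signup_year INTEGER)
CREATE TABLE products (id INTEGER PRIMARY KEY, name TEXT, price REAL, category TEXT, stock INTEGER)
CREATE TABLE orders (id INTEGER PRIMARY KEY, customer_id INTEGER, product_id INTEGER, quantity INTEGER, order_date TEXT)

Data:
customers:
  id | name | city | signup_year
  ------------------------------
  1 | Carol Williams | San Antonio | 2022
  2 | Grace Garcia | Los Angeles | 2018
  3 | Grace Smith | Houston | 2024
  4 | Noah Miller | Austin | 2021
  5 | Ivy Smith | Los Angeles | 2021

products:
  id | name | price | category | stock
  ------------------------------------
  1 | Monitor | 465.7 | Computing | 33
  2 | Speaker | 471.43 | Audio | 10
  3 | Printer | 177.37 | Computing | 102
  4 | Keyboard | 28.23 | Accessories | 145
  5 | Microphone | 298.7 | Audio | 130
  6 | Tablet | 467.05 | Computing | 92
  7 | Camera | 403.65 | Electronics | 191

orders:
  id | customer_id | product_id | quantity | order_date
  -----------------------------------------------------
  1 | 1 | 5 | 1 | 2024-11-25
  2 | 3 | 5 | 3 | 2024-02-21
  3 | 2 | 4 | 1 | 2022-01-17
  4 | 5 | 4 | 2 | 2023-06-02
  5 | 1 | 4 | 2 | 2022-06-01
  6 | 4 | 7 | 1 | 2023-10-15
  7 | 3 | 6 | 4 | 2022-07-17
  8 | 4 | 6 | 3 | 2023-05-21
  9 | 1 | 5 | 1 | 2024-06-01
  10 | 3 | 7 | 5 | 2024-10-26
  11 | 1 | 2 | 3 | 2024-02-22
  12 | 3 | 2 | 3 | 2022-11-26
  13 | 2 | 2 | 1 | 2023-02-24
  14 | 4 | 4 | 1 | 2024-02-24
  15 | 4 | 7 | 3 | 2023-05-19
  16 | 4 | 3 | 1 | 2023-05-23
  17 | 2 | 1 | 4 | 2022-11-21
SELECT DISTINCT category FROM products ORDER BY category

Execution result:
category
Accessories
Audio
Computing
Electronics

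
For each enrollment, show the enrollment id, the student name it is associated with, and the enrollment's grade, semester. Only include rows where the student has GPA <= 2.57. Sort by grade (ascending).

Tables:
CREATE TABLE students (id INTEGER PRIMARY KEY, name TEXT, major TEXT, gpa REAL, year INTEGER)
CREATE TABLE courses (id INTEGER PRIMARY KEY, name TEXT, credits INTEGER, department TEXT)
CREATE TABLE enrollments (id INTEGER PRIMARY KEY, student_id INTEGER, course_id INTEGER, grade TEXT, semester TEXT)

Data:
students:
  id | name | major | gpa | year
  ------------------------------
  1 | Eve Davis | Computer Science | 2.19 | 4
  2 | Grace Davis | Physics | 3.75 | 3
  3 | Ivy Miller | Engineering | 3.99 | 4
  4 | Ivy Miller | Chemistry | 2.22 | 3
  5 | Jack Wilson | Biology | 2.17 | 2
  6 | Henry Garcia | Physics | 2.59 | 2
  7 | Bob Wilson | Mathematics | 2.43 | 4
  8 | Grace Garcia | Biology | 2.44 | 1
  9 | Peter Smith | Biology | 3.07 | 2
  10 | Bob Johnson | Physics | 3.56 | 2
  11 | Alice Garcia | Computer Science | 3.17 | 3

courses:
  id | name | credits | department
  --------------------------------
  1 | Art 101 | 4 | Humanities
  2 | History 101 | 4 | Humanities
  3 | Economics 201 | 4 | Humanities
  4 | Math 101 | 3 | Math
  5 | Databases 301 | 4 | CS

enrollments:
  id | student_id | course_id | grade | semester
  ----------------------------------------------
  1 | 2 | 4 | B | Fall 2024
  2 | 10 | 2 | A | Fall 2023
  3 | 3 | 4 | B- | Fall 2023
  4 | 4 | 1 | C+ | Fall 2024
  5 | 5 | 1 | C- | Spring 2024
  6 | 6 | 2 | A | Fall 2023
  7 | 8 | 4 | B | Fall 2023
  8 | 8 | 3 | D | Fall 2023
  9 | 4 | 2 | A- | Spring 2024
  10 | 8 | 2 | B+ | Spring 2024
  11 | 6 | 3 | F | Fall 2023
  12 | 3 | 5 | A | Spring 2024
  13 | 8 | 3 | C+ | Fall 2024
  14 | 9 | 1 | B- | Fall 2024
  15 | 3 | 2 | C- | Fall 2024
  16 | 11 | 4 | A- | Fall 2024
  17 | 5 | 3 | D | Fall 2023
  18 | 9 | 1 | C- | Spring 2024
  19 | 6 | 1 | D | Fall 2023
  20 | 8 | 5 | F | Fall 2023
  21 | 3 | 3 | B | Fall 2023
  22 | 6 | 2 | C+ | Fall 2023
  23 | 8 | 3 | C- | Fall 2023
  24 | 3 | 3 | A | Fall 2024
SELECT c.id, p.name AS student, c.grade, c.semester FROM enrollments c JOIN students p ON c.student_id = p.id WHERE p.gpa <= 2.57 ORDER BY c.grade ASC

Execution result:
id | student | grade | semester
9 | Ivy Miller | A- | Spring 2024
7 | Grace Garcia | B | Fall 2023
10 | Grace Garcia | B+ | Spring 2024
4 | Ivy Miller | C+ | Fall 2024
13 | Grace Garcia | C+ | Fall 2024
5 | Jack Wilson | C- | Spring 2024
23 | Grace Garcia | C- | Fall 2023
8 | Grace Garcia | D | Fall 2023
17 | Jack Wilson | D | Fall 2023
20 | Grace Garcia | F | Fall 2023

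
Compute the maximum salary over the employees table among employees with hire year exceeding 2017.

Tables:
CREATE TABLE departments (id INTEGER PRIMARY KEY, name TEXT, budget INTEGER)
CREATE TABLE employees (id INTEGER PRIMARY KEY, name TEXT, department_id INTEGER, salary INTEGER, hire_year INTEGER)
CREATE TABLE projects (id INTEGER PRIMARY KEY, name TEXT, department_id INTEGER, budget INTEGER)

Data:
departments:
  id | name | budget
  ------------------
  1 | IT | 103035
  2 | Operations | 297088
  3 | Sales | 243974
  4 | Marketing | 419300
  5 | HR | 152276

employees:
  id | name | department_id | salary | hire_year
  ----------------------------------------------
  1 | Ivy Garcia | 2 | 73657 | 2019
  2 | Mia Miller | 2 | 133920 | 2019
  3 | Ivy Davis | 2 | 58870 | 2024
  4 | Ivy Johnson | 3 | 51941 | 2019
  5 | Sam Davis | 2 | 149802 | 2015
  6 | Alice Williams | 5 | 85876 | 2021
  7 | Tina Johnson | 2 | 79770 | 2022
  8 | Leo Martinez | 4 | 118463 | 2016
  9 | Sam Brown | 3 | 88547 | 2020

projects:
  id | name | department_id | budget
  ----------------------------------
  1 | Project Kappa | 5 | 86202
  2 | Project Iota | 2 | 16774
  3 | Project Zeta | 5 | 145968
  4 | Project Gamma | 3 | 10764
SELECT MAX(salary) FROM employees WHERE hire_year > 2017

Execution result:
133920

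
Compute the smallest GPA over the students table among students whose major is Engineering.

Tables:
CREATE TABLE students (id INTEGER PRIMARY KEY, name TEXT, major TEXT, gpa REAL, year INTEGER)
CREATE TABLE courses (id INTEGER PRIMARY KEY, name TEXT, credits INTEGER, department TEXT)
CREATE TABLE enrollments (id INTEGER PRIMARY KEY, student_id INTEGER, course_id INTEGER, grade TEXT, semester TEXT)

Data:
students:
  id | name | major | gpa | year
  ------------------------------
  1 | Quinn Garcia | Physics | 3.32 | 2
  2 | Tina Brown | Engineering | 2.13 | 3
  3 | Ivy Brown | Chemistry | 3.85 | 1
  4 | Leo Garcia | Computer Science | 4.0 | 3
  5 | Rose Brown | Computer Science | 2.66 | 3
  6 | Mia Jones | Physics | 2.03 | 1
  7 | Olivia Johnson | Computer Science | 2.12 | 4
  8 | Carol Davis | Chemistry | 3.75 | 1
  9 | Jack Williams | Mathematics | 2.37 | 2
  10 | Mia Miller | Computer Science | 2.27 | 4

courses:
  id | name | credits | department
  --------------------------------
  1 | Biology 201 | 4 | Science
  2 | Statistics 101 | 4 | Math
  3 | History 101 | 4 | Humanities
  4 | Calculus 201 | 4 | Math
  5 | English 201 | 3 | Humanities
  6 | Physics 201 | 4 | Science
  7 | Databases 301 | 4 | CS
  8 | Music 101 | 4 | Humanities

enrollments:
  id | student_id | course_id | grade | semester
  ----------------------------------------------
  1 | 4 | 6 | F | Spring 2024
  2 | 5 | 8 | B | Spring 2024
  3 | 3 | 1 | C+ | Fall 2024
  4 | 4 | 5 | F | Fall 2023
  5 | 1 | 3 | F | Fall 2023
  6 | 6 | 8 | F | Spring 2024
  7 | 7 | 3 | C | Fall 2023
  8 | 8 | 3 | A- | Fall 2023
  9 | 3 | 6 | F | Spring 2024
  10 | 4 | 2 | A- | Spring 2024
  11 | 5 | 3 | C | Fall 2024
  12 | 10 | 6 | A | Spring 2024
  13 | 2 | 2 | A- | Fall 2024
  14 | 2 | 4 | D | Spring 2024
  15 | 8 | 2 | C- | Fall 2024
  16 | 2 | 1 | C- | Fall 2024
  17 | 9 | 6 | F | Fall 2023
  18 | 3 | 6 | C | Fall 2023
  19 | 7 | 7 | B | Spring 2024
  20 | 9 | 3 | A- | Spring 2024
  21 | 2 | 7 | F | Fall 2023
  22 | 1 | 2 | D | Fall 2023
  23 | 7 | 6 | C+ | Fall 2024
SELECT MIN(gpa) FROM students WHERE major = 'Engineering'

Execution result:
2.13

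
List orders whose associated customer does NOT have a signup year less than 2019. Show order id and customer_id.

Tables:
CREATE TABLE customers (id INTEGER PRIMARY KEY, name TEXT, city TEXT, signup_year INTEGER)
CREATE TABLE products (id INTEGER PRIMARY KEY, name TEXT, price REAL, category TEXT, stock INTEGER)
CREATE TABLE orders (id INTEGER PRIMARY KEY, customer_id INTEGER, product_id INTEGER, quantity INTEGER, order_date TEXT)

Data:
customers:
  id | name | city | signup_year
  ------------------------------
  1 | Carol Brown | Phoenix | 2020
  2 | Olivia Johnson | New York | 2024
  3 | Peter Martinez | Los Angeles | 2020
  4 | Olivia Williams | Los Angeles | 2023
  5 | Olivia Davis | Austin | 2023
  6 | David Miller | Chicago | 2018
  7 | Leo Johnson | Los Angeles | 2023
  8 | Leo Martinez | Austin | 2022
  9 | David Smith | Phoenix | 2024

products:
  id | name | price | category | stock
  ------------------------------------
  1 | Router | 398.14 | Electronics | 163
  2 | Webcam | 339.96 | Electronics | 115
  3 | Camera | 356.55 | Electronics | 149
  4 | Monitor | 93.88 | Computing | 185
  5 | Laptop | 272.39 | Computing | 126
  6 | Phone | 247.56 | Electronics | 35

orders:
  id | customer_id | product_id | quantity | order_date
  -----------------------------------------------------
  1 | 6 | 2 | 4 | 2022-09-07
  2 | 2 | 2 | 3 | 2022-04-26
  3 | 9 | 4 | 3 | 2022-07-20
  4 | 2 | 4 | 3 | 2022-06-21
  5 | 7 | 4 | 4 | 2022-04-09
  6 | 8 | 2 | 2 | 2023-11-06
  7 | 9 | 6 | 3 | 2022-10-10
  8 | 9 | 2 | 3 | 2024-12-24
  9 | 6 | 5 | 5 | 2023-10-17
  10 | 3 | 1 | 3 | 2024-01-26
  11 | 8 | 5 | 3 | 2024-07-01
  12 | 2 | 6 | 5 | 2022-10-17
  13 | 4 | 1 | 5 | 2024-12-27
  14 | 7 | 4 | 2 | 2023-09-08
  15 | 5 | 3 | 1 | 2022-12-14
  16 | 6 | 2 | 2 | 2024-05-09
SELECT id, customer_id FROM orders WHERE customer_id NOT IN (SELECT id FROM customers WHERE signup_year < 2019)

Execution result:
id | customer_id
2 | 2
3 | 9
4 | 2
5 | 7
6 | 8
7 | 9
8 | 9
10 | 3
11 | 8
12 | 2
13 | 4
14 | 7
15 | 5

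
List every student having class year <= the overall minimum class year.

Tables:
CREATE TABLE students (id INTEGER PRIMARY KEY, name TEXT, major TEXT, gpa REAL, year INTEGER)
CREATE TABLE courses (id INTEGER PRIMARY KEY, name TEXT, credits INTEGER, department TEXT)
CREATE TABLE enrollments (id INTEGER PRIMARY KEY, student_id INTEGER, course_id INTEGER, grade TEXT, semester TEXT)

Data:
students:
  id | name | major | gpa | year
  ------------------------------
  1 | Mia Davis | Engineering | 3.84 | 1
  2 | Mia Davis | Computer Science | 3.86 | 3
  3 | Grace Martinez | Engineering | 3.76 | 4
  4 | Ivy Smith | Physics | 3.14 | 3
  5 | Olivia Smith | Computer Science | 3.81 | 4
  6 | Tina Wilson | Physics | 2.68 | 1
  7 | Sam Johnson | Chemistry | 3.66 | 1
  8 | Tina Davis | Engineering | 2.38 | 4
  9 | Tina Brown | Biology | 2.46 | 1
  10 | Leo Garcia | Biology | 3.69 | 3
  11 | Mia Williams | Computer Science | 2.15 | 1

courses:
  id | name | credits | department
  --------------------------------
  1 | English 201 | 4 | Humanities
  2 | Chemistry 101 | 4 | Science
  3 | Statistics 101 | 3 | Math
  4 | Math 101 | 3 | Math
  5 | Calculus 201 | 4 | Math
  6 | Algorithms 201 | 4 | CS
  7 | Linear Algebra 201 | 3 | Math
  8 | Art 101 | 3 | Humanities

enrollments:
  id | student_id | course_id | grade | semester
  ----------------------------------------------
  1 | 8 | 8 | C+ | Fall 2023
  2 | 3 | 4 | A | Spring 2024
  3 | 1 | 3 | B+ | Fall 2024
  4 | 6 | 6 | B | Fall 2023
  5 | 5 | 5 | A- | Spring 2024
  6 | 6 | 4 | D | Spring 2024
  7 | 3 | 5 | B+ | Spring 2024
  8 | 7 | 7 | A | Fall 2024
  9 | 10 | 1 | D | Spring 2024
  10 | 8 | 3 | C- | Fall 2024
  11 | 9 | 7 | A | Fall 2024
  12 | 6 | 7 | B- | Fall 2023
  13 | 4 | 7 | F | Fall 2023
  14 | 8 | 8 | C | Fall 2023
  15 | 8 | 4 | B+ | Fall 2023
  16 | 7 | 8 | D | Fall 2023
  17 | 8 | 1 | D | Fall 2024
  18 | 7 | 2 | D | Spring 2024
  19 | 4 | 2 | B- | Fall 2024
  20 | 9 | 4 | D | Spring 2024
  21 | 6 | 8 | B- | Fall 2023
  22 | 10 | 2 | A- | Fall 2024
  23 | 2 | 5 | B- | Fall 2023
SELECT name, year FROM students WHERE year <= (SELECT MIN(year) FROM students)

Execution result:
name | year
Mia Davis | 1
Tina Wilson | 1
Sam Johnson | 1
Tina Brown | 1
Mia Williams | 1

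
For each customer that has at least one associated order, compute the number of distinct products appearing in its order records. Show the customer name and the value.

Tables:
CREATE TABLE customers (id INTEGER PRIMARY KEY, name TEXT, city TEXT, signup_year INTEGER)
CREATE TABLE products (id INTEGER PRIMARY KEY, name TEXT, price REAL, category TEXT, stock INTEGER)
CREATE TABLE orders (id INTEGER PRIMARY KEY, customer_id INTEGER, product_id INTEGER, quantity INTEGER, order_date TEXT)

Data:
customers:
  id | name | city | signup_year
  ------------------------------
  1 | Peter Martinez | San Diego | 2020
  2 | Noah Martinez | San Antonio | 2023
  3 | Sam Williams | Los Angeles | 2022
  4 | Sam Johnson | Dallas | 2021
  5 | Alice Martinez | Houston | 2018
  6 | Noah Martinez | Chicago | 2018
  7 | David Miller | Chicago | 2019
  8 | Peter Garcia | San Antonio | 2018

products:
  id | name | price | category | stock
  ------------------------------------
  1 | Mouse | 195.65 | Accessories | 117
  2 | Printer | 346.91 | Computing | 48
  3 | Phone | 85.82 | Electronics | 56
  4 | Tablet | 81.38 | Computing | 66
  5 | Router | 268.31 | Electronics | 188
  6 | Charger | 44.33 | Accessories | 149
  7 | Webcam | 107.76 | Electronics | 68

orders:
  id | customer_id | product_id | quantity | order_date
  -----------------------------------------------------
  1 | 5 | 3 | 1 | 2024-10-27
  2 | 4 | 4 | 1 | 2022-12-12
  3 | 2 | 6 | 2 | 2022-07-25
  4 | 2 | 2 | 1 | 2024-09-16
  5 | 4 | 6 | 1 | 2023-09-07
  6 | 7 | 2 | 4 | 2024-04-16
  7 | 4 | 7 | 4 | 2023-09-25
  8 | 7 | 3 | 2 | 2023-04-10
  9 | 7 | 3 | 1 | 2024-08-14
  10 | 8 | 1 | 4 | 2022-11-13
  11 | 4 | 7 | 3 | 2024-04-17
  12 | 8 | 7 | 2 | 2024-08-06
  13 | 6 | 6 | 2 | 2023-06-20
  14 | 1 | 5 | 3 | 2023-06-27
SELECT p.name, COUNT(DISTINCT c.product_id) AS distinct_product_count FROM orders c JOIN customers p ON c.customer_id = p.id GROUP BY p.id, p.name

Execution result:
name | distinct_product_count
Peter Martinez | 1
Noah Martinez | 2
Sam Johnson | 3
Alice Martinez | 1
Noah Martinez | 1
David Miller | 2
Peter Garcia | 2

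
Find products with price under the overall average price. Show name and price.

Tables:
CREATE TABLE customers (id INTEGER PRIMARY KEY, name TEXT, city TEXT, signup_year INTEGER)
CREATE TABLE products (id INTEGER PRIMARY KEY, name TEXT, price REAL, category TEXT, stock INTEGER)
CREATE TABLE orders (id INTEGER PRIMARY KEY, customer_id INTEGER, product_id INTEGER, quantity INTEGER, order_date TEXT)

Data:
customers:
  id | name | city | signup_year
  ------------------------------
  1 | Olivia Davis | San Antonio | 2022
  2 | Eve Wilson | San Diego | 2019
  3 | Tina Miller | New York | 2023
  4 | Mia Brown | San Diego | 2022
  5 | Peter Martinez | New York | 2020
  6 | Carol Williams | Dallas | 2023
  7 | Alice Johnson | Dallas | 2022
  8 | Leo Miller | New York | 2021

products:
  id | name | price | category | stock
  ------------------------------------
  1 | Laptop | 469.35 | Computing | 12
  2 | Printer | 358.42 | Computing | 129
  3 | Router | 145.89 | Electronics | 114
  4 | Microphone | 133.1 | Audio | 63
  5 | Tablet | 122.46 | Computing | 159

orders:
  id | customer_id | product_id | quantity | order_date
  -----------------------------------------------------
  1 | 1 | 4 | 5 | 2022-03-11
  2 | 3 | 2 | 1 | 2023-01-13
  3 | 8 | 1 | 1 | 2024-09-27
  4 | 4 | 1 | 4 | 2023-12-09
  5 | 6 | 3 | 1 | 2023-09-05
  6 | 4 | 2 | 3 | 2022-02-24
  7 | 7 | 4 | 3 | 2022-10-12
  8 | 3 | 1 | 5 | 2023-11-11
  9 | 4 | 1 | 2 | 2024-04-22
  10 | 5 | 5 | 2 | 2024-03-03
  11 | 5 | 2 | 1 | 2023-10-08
SELECT name, price FROM products WHERE price < (SELECT AVG(price) FROM products)

Execution result:
name | price
Router | 145.89
Microphone | 133.10
Tablet | 122.46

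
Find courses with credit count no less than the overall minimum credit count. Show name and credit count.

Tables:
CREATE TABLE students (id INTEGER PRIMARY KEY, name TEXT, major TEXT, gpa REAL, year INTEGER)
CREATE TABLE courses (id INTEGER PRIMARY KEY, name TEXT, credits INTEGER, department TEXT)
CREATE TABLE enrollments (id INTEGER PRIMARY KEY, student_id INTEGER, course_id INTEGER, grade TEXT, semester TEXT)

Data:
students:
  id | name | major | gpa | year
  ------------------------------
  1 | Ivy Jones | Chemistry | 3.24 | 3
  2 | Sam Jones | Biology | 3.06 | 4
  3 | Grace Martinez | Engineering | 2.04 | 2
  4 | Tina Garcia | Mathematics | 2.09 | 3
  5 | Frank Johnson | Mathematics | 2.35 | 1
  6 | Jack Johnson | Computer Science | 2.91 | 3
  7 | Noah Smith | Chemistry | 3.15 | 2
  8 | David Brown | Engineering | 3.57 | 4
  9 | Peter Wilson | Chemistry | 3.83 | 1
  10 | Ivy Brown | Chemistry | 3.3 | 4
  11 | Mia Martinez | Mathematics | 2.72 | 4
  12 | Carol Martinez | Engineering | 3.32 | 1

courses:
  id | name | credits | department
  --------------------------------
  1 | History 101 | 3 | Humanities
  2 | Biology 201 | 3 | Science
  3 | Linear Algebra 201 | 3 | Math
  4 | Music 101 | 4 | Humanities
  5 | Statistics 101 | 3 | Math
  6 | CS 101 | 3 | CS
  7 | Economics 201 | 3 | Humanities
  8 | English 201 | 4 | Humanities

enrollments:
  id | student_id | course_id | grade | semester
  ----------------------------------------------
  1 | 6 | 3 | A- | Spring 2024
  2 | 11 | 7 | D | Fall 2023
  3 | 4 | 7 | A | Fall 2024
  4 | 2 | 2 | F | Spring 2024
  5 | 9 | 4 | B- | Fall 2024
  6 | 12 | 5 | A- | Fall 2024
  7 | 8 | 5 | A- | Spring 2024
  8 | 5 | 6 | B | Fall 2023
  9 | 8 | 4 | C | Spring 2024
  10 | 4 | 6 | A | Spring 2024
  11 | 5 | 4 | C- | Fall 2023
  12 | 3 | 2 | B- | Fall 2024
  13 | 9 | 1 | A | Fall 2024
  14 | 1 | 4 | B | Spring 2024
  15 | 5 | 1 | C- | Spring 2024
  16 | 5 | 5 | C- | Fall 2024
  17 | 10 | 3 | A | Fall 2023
SELECT name, credits FROM courses WHERE credits >= (SELECT MIN(credits) FROM courses)

Execution result:
name | credits
History 101 | 3
Biology 201 | 3
Linear Algebra 201 | 3
Music 101 | 4
Statistics 101 | 3
CS 101 | 3
Economics 201 | 3
English 201 | 4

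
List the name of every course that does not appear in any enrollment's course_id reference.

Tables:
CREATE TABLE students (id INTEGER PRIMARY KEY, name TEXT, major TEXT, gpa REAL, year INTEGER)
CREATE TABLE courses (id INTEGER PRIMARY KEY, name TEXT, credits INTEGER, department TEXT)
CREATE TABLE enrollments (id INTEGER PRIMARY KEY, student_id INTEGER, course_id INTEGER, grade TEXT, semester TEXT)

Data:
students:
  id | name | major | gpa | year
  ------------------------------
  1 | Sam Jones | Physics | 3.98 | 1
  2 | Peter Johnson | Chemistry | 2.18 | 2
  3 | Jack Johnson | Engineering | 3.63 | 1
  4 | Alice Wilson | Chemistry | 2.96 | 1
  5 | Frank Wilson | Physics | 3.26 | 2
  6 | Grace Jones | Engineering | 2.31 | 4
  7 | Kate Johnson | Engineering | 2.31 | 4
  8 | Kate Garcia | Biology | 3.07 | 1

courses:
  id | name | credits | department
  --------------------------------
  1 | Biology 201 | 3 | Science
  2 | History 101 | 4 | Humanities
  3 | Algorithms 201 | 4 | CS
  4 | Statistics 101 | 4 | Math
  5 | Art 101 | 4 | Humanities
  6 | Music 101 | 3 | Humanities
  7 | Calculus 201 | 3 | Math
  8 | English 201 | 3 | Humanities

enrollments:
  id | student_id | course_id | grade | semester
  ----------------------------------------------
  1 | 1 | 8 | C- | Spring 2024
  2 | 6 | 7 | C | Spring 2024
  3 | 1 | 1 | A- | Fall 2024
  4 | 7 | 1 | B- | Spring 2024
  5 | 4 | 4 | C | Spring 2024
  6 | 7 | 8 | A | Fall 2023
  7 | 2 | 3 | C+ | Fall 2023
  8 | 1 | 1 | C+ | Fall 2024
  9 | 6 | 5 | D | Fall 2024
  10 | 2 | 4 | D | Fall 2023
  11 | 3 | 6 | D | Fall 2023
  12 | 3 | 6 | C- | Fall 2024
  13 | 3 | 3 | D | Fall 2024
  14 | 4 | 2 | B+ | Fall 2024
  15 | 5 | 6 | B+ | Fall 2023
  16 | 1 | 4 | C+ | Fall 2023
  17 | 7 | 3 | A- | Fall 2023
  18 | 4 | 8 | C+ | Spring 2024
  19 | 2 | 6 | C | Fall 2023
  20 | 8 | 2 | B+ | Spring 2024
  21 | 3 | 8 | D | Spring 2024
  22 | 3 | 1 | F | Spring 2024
SELECT p.name FROM courses p LEFT JOIN enrollments c ON c.course_id = p.id WHERE c.id IS NULL

Execution result:
(no rows)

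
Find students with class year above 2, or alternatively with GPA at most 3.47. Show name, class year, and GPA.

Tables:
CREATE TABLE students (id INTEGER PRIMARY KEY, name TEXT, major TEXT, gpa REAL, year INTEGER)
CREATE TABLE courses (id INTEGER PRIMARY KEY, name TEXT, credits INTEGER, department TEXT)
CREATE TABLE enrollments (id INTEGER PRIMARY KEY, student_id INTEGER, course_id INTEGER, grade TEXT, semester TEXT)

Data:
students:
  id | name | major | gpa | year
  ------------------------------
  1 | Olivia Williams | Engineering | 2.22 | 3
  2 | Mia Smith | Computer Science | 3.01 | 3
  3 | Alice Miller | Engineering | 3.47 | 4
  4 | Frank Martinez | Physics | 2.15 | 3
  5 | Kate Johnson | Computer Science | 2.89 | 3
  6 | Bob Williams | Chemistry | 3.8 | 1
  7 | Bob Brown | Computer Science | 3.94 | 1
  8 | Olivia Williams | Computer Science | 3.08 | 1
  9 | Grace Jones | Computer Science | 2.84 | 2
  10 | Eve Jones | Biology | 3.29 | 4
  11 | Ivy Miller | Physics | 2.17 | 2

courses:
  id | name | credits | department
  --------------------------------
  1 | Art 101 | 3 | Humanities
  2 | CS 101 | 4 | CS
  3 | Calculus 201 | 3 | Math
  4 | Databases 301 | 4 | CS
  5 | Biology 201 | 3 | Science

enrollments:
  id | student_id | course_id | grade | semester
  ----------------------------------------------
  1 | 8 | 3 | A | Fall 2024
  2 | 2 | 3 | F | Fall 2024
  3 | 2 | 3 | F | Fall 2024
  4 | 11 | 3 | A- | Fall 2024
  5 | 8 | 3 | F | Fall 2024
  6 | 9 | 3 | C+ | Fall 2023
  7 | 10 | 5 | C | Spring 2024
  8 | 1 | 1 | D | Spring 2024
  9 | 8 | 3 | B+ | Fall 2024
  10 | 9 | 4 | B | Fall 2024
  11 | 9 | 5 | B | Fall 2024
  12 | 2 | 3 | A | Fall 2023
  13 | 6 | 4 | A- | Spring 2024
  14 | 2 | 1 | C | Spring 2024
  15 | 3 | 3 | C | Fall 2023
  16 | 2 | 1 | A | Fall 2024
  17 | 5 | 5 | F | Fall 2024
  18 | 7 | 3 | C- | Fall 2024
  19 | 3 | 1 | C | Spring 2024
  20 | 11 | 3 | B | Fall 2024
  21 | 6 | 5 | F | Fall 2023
SELECT name, year, gpa FROM students WHERE year > 2 OR gpa <= 3.47

Execution result:
name | year | gpa
Olivia Williams | 3 | 2.22
Mia Smith | 3 | 3.01
Alice Miller | 4 | 3.47
Frank Martinez | 3 | 2.15
Kate Johnson | 3 | 2.89
Olivia Williams | 1 | 3.08
Grace Jones | 2 | 2.84
Eve Jones | 4 | 3.29
Ivy Miller | 2 | 2.17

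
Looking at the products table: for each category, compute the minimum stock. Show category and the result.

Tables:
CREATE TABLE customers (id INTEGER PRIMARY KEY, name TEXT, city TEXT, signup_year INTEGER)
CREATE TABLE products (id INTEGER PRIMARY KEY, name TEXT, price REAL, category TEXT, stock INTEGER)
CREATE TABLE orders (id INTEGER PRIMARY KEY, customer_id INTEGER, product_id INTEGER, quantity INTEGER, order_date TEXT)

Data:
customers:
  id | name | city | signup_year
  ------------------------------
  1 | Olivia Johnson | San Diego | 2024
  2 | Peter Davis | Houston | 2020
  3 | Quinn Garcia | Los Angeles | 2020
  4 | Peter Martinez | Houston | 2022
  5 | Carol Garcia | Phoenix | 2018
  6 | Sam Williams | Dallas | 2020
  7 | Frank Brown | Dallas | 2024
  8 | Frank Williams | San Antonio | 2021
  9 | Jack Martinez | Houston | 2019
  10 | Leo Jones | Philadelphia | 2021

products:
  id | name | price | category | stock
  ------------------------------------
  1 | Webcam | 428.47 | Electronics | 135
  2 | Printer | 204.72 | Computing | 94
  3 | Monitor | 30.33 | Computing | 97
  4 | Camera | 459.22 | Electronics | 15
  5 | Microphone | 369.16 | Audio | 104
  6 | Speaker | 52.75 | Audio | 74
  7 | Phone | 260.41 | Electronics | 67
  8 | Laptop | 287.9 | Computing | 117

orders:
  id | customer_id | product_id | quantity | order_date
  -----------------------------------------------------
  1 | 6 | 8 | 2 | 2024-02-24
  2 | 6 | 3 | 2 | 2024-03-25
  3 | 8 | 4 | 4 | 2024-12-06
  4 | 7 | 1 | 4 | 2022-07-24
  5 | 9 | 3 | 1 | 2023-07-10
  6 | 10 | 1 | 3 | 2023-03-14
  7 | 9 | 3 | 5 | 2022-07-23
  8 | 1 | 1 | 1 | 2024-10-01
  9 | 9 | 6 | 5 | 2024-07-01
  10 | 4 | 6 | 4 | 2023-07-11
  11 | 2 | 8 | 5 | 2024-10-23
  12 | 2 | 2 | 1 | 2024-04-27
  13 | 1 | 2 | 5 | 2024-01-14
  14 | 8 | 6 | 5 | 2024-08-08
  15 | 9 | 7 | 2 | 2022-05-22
SELECT category, MIN(stock) AS min_stock FROM products GROUP BY category

Execution result:
category | min_stock
Audio | 74
Computing | 94
Electronics | 15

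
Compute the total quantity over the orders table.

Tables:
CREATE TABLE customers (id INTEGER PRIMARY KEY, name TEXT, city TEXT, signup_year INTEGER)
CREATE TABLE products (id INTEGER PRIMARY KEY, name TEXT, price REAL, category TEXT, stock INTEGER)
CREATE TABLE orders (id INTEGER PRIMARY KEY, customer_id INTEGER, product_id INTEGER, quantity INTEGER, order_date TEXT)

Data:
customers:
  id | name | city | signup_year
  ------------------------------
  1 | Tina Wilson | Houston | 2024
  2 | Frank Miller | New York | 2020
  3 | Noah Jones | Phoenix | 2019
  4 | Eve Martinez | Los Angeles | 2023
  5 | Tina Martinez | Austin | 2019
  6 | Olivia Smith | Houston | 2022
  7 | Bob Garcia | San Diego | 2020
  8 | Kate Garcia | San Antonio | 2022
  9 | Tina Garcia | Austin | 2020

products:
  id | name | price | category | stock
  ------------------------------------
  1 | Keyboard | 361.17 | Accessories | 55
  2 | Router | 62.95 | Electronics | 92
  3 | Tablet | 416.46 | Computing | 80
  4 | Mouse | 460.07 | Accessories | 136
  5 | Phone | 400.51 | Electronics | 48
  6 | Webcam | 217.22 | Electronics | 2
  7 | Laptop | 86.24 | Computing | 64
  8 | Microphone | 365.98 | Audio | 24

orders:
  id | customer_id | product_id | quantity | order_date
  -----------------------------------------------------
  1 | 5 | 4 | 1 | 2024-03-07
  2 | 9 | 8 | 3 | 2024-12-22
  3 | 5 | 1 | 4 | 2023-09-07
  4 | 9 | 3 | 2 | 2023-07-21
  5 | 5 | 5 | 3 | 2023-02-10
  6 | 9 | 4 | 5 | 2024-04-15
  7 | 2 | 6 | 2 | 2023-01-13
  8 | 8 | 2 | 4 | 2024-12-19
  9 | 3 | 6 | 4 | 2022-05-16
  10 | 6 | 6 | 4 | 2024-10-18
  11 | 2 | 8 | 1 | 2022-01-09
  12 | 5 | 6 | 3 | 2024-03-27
SELECT SUM(quantity) FROM orders

Execution result:
36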